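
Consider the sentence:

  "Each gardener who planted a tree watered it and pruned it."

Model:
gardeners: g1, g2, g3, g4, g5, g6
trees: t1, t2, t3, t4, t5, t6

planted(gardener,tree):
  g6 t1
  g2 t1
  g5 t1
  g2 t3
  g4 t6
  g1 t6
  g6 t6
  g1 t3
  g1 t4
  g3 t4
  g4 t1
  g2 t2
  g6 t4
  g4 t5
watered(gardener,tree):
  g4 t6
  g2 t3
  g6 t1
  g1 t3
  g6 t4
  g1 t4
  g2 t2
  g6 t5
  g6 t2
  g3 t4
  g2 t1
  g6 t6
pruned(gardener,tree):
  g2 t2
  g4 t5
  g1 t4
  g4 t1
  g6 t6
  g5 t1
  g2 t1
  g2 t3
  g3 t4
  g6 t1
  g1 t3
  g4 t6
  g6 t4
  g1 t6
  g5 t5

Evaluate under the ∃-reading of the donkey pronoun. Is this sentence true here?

"it" takes "a tree" as antecedent — a donkey pronoun bound across the clause boundary.
Weak reading: every gardener g with some planted-tree has at least one planted-tree t such that watered(g,t) ∧ pruned(g,t).
Per gardener: g1:✓  g2:✓  g3:✓  g4:✓  g5:✗  g6:✓
g5 has no witness among its planted-trees.

False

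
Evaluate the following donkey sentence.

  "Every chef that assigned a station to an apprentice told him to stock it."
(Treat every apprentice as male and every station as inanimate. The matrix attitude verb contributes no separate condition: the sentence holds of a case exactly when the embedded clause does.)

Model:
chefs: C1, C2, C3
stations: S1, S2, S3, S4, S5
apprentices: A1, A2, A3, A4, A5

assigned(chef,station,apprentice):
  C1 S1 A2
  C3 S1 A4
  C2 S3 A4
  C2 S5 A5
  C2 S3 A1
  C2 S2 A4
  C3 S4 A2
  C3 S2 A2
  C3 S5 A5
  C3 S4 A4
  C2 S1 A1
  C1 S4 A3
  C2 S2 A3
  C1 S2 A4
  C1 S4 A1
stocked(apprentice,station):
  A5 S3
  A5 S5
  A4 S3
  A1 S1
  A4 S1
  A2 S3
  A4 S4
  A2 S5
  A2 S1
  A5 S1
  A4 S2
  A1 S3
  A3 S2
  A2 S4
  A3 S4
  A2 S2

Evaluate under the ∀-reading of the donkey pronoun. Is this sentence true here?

False

"him" takes "an apprentice" as antecedent and "it" takes "a station"; both are donkey pronouns co-varying with the restrictor.
Strong reading: for every (c,s,a) with assigned(c,s,a), stocked(a,s).
Restrictor triples: (C1,S1,A2)→stocked(A2,S1) ✓  (C1,S2,A4)→stocked(A4,S2) ✓  (C1,S4,A1)→stocked(A1,S4) ✗  (C1,S4,A3)→stocked(A3,S4) ✓  (C2,S1,A1)→stocked(A1,S1) ✓  (C2,S2,A3)→stocked(A3,S2) ✓  (C2,S2,A4)→stocked(A4,S2) ✓  (C2,S3,A1)→stocked(A1,S3) ✓  (C2,S3,A4)→stocked(A4,S3) ✓  (C2,S5,A5)→stocked(A5,S5) ✓  (C3,S1,A4)→stocked(A4,S1) ✓  (C3,S2,A2)→stocked(A2,S2) ✓  (C3,S4,A2)→stocked(A2,S4) ✓  (C3,S4,A4)→stocked(A4,S4) ✓  (C3,S5,A5)→stocked(A5,S5) ✓
Counterexample: (C1,S4,A1) — stocked(A1,S4) does not hold.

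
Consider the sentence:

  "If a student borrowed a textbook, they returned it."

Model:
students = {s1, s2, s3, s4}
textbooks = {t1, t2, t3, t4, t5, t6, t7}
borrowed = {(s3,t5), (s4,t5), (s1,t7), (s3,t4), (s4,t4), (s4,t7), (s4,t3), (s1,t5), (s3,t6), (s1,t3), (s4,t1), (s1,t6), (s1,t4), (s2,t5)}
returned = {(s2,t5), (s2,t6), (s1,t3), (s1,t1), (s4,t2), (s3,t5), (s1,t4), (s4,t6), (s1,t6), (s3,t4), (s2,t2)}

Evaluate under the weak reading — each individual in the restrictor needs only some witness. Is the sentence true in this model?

False

"it" takes "a textbook" as antecedent — a donkey pronoun bound across the clause boundary.
Weak reading: every student s with some borrowed-textbook has at least one borrowed-textbook t such that returned(s,t).
Per student: s1:✓  s2:✓  s3:✓  s4:✗
s4 has no witness among its borrowed-textbooks.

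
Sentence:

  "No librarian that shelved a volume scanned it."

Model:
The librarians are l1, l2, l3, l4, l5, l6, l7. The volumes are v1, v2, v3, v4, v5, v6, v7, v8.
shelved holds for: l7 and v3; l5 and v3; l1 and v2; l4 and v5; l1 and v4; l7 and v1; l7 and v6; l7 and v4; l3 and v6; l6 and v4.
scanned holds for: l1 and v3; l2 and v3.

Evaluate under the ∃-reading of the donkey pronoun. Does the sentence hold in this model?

"it" takes "a volume" as antecedent — a donkey pronoun bound across the clause boundary.
Truth condition: for no (l,v) with shelved(l,v) does scanned(l,v) hold.
Restrictor pairs — does the scope hold? (l1,v2):fails  (l1,v4):fails  (l3,v6):fails  (l4,v5):fails  (l5,v3):fails  (l6,v4):fails  (l7,v1):fails  (l7,v3):fails  (l7,v4):fails  (l7,v6):fails
Scope holds for no restrictor pair, so the sentence is true.

True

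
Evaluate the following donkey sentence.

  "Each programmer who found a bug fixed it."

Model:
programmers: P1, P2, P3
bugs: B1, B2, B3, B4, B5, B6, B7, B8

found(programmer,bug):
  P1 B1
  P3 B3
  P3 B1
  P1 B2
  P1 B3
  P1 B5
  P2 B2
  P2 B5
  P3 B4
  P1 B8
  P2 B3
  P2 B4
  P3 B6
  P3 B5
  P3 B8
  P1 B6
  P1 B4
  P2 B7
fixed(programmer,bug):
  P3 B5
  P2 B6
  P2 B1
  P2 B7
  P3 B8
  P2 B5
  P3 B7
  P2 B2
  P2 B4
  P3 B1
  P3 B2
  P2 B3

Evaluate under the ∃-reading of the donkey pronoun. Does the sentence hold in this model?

False

"it" takes "a bug" as antecedent — a donkey pronoun bound across the clause boundary.
Weak reading: every programmer p with some found-bug has at least one found-bug b such that fixed(p,b).
Per programmer: P1:✗  P2:✓  P3:✓
P1 has no witness among its found-bugs.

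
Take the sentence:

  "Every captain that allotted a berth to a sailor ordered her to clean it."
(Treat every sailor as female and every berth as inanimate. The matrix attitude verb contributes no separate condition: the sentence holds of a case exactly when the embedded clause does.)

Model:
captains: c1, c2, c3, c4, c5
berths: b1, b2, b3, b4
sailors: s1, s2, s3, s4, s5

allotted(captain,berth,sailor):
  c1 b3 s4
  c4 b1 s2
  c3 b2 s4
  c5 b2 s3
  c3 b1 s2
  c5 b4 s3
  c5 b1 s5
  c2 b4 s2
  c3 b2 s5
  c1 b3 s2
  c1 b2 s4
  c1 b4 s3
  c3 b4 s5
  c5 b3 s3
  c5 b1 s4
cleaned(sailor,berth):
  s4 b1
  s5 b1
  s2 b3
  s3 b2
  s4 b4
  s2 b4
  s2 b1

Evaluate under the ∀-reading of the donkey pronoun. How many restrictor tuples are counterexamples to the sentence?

8

"her" takes "a sailor" as antecedent and "it" takes "a berth"; both are donkey pronouns co-varying with the restrictor.
Strong reading: for every (c,b,s) with allotted(c,b,s), cleaned(s,b).
Restrictor triples: (c1,b2,s4)→cleaned(s4,b2) ✗  (c1,b3,s2)→cleaned(s2,b3) ✓  (c1,b3,s4)→cleaned(s4,b3) ✗  (c1,b4,s3)→cleaned(s3,b4) ✗  (c2,b4,s2)→cleaned(s2,b4) ✓  (c3,b1,s2)→cleaned(s2,b1) ✓  (c3,b2,s4)→cleaned(s4,b2) ✗  (c3,b2,s5)→cleaned(s5,b2) ✗  (c3,b4,s5)→cleaned(s5,b4) ✗  (c4,b1,s2)→cleaned(s2,b1) ✓  (c5,b1,s4)→cleaned(s4,b1) ✓  (c5,b1,s5)→cleaned(s5,b1) ✓  (c5,b2,s3)→cleaned(s3,b2) ✓  (c5,b3,s3)→cleaned(s3,b3) ✗  (c5,b4,s3)→cleaned(s3,b4) ✗
Counterexamples (restrictor triples failing the scope): 8.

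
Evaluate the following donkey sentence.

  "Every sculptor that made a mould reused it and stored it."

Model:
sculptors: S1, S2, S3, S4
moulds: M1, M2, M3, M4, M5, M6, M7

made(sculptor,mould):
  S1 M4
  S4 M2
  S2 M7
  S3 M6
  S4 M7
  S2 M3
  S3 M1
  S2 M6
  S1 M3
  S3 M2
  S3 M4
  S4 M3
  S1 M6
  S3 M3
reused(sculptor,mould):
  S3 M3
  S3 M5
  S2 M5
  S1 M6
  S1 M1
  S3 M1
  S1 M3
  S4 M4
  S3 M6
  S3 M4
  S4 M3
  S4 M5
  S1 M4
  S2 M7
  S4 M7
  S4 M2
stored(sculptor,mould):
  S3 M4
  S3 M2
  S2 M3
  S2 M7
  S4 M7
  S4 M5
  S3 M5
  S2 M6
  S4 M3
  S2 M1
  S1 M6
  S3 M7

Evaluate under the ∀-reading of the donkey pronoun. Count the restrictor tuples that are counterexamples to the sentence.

9

"it" takes "a mould" as antecedent — a donkey pronoun bound across the clause boundary.
Strong reading: for every (s,m) with made(s,m), reused(s,m) ∧ stored(s,m).
Restrictor pairs: (S1,M3) ✗  (S1,M4) ✗  (S1,M6) ✓  (S2,M3) ✗  (S2,M6) ✗  (S2,M7) ✓  (S3,M1) ✗  (S3,M2) ✗  (S3,M3) ✗  (S3,M4) ✓  (S3,M6) ✗  (S4,M2) ✗  (S4,M3) ✓  (S4,M7) ✓
Counterexamples (restrictor pairs failing the scope): 9.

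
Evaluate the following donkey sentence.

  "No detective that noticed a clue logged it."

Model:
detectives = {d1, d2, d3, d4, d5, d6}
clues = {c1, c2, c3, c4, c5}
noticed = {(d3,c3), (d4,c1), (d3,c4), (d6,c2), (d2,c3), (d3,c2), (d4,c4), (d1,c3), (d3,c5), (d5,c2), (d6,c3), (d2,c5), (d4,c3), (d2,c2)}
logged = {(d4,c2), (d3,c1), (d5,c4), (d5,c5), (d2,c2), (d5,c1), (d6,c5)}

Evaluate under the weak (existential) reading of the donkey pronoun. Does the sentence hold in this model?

"it" takes "a clue" as antecedent — a donkey pronoun bound across the clause boundary.
Truth condition: for no (d,c) with noticed(d,c) does logged(d,c) hold.
Restrictor pairs — does the scope hold? (d1,c3):fails  (d2,c2):holds  (d2,c3):fails  (d2,c5):fails  (d3,c2):fails  (d3,c3):fails  (d3,c4):fails  (d3,c5):fails  (d4,c1):fails  (d4,c3):fails  (d4,c4):fails  (d5,c2):fails  (d6,c2):fails  (d6,c3):fails
Scope holds for 1 pair(s), so the sentence is false.

False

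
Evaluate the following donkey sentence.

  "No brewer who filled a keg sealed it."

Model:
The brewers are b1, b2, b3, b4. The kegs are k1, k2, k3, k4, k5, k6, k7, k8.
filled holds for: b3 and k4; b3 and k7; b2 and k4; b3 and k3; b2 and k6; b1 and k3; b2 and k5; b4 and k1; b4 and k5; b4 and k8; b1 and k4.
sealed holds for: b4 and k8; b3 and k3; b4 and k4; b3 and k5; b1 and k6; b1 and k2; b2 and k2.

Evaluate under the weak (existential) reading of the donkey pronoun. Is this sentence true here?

False

"it" takes "a keg" as antecedent — a donkey pronoun bound across the clause boundary.
Truth condition: for no (b,k) with filled(b,k) does sealed(b,k) hold.
Restrictor pairs — does the scope hold? (b1,k3):fails  (b1,k4):fails  (b2,k4):fails  (b2,k5):fails  (b2,k6):fails  (b3,k3):holds  (b3,k4):fails  (b3,k7):fails  (b4,k1):fails  (b4,k5):fails  (b4,k8):holds
Scope holds for 2 pair(s), so the sentence is false.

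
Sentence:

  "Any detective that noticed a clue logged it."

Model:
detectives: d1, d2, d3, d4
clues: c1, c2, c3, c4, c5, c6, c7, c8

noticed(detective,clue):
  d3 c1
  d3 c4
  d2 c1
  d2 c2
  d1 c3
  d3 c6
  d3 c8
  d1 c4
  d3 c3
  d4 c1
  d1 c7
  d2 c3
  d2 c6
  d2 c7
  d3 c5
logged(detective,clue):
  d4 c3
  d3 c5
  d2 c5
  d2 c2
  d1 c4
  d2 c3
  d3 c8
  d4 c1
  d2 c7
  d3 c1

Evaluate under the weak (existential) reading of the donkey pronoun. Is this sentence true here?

True

"it" takes "a clue" as antecedent — a donkey pronoun bound across the clause boundary.
Weak reading: every detective d with some noticed-clue has at least one noticed-clue c such that logged(d,c).
Per detective: d1:✓  d2:✓  d3:✓  d4:✓
Every detective in the restrictor has a witness.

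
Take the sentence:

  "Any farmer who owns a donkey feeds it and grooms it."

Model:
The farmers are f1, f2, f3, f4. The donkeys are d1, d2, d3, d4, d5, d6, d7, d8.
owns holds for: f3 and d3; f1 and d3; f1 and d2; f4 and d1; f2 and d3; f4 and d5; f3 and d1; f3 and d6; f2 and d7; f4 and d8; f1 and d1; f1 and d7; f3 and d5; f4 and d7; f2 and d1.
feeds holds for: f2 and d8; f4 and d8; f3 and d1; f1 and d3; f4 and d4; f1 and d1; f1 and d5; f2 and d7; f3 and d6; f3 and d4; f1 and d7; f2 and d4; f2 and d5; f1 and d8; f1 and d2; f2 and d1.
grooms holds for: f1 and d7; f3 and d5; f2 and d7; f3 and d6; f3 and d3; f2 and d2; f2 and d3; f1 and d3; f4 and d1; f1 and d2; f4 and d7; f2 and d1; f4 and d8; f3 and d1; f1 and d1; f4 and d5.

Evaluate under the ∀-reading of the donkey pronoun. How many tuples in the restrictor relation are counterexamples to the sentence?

"it" takes "a donkey" as antecedent — a donkey pronoun bound across the clause boundary.
Strong reading: for every (f,d) with owns(f,d), feeds(f,d) ∧ grooms(f,d).
Restrictor pairs: (f1,d1) ✓  (f1,d2) ✓  (f1,d3) ✓  (f1,d7) ✓  (f2,d1) ✓  (f2,d3) ✗  (f2,d7) ✓  (f3,d1) ✓  (f3,d3) ✗  (f3,d5) ✗  (f3,d6) ✓  (f4,d1) ✗  (f4,d5) ✗  (f4,d7) ✗  (f4,d8) ✓
Counterexamples (restrictor pairs failing the scope): 6.

6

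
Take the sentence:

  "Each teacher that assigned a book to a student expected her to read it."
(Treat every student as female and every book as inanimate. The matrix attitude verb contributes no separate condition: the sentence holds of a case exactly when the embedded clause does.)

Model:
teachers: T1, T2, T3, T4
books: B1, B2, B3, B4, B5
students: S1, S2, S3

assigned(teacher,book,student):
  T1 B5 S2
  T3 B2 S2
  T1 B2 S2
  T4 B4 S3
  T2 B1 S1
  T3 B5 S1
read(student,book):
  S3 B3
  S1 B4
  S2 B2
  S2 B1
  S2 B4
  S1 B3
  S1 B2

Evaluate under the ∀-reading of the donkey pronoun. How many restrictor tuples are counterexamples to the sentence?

4

"her" takes "a student" as antecedent and "it" takes "a book"; both are donkey pronouns co-varying with the restrictor.
Strong reading: for every (t,b,s) with assigned(t,b,s), read(s,b).
Restrictor triples: (T1,B2,S2)→read(S2,B2) ✓  (T1,B5,S2)→read(S2,B5) ✗  (T2,B1,S1)→read(S1,B1) ✗  (T3,B2,S2)→read(S2,B2) ✓  (T3,B5,S1)→read(S1,B5) ✗  (T4,B4,S3)→read(S3,B4) ✗
Counterexamples (restrictor triples failing the scope): 4.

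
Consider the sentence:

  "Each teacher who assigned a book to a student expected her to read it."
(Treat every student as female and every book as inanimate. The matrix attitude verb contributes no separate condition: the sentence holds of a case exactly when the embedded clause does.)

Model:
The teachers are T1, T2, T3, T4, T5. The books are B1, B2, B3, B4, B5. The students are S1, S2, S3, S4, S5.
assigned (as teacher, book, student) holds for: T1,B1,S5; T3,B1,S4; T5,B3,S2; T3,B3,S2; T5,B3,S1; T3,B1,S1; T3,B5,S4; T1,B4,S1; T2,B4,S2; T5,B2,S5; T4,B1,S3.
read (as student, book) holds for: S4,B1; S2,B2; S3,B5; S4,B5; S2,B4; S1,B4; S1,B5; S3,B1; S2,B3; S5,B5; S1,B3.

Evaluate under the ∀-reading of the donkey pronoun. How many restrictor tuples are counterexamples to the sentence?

3

"her" takes "a student" as antecedent and "it" takes "a book"; both are donkey pronouns co-varying with the restrictor.
Strong reading: for every (t,b,s) with assigned(t,b,s), read(s,b).
Restrictor triples: (T1,B1,S5)→read(S5,B1) ✗  (T1,B4,S1)→read(S1,B4) ✓  (T2,B4,S2)→read(S2,B4) ✓  (T3,B1,S1)→read(S1,B1) ✗  (T3,B1,S4)→read(S4,B1) ✓  (T3,B3,S2)→read(S2,B3) ✓  (T3,B5,S4)→read(S4,B5) ✓  (T4,B1,S3)→read(S3,B1) ✓  (T5,B2,S5)→read(S5,B2) ✗  (T5,B3,S1)→read(S1,B3) ✓  (T5,B3,S2)→read(S2,B3) ✓
Counterexamples (restrictor triples failing the scope): 3.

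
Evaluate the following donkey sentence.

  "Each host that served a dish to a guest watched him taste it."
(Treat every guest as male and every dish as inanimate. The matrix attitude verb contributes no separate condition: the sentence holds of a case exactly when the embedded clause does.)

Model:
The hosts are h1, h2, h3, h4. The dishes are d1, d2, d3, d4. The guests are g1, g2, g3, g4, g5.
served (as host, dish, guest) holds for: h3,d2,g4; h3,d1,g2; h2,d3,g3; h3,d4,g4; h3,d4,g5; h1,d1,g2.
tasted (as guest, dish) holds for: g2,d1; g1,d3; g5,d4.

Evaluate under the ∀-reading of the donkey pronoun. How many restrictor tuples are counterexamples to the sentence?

"him" takes "a guest" as antecedent and "it" takes "a dish"; both are donkey pronouns co-varying with the restrictor.
Strong reading: for every (h,d,g) with served(h,d,g), tasted(g,d).
Restrictor triples: (h1,d1,g2)→tasted(g2,d1) ✓  (h2,d3,g3)→tasted(g3,d3) ✗  (h3,d1,g2)→tasted(g2,d1) ✓  (h3,d2,g4)→tasted(g4,d2) ✗  (h3,d4,g4)→tasted(g4,d4) ✗  (h3,d4,g5)→tasted(g5,d4) ✓
Counterexamples (restrictor triples failing the scope): 3.

3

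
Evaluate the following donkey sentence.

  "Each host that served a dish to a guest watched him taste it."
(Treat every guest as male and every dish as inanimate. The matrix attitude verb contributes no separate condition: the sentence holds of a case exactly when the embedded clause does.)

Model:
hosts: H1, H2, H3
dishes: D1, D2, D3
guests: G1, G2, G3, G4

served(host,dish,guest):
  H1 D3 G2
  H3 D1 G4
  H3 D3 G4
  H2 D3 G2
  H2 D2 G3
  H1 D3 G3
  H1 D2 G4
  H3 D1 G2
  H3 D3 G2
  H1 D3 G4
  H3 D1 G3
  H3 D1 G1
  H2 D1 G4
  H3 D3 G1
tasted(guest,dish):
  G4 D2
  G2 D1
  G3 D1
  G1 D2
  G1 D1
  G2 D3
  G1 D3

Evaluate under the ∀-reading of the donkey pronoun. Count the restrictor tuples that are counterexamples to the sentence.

6

"him" takes "a guest" as antecedent and "it" takes "a dish"; both are donkey pronouns co-varying with the restrictor.
Strong reading: for every (h,d,g) with served(h,d,g), tasted(g,d).
Restrictor triples: (H1,D2,G4)→tasted(G4,D2) ✓  (H1,D3,G2)→tasted(G2,D3) ✓  (H1,D3,G3)→tasted(G3,D3) ✗  (H1,D3,G4)→tasted(G4,D3) ✗  (H2,D1,G4)→tasted(G4,D1) ✗  (H2,D2,G3)→tasted(G3,D2) ✗  (H2,D3,G2)→tasted(G2,D3) ✓  (H3,D1,G1)→tasted(G1,D1) ✓  (H3,D1,G2)→tasted(G2,D1) ✓  (H3,D1,G3)→tasted(G3,D1) ✓  (H3,D1,G4)→tasted(G4,D1) ✗  (H3,D3,G1)→tasted(G1,D3) ✓  (H3,D3,G2)→tasted(G2,D3) ✓  (H3,D3,G4)→tasted(G4,D3) ✗
Counterexamples (restrictor triples failing the scope): 6.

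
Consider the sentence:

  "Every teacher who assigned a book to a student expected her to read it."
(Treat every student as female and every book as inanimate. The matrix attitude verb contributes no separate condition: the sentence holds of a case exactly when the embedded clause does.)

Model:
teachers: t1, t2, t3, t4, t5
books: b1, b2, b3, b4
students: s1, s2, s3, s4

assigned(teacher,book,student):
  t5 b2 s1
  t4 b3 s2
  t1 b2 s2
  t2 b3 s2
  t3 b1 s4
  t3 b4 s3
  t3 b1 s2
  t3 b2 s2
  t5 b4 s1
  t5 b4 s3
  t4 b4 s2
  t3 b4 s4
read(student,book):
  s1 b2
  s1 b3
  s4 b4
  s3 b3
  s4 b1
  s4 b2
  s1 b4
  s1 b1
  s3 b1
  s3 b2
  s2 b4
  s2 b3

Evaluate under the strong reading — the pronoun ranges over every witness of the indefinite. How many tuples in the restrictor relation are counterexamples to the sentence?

5

"her" takes "a student" as antecedent and "it" takes "a book"; both are donkey pronouns co-varying with the restrictor.
Strong reading: for every (t,b,s) with assigned(t,b,s), read(s,b).
Restrictor triples: (t1,b2,s2)→read(s2,b2) ✗  (t2,b3,s2)→read(s2,b3) ✓  (t3,b1,s2)→read(s2,b1) ✗  (t3,b1,s4)→read(s4,b1) ✓  (t3,b2,s2)→read(s2,b2) ✗  (t3,b4,s3)→read(s3,b4) ✗  (t3,b4,s4)→read(s4,b4) ✓  (t4,b3,s2)→read(s2,b3) ✓  (t4,b4,s2)→read(s2,b4) ✓  (t5,b2,s1)→read(s1,b2) ✓  (t5,b4,s1)→read(s1,b4) ✓  (t5,b4,s3)→read(s3,b4) ✗
Counterexamples (restrictor triples failing the scope): 5.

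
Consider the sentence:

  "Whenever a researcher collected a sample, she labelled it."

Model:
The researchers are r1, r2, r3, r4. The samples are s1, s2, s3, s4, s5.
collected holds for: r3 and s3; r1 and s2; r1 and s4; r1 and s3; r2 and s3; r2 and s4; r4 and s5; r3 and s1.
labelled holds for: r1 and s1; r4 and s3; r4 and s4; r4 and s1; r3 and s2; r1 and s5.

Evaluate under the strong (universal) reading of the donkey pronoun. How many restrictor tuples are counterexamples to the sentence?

8

"it" takes "a sample" as antecedent — a donkey pronoun bound across the clause boundary.
Strong reading: for every (r,s) with collected(r,s), labelled(r,s).
Restrictor pairs: (r1,s2) ✗  (r1,s3) ✗  (r1,s4) ✗  (r2,s3) ✗  (r2,s4) ✗  (r3,s1) ✗  (r3,s3) ✗  (r4,s5) ✗
Counterexamples (restrictor pairs failing the scope): 8.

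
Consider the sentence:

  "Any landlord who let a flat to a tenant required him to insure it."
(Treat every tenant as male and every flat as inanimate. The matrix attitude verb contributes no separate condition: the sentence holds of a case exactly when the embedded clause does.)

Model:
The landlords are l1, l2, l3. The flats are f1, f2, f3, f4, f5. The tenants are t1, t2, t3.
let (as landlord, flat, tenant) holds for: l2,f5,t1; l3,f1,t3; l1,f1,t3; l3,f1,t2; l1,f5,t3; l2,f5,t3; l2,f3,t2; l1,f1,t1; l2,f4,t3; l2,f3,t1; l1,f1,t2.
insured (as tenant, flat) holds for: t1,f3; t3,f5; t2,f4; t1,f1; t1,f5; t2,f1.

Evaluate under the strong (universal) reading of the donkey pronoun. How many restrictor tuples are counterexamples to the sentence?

4

"him" takes "a tenant" as antecedent and "it" takes "a flat"; both are donkey pronouns co-varying with the restrictor.
Strong reading: for every (l,f,t) with let(l,f,t), insured(t,f).
Restrictor triples: (l1,f1,t1)→insured(t1,f1) ✓  (l1,f1,t2)→insured(t2,f1) ✓  (l1,f1,t3)→insured(t3,f1) ✗  (l1,f5,t3)→insured(t3,f5) ✓  (l2,f3,t1)→insured(t1,f3) ✓  (l2,f3,t2)→insured(t2,f3) ✗  (l2,f4,t3)→insured(t3,f4) ✗  (l2,f5,t1)→insured(t1,f5) ✓  (l2,f5,t3)→insured(t3,f5) ✓  (l3,f1,t2)→insured(t2,f1) ✓  (l3,f1,t3)→insured(t3,f1) ✗
Counterexamples (restrictor triples failing the scope): 4.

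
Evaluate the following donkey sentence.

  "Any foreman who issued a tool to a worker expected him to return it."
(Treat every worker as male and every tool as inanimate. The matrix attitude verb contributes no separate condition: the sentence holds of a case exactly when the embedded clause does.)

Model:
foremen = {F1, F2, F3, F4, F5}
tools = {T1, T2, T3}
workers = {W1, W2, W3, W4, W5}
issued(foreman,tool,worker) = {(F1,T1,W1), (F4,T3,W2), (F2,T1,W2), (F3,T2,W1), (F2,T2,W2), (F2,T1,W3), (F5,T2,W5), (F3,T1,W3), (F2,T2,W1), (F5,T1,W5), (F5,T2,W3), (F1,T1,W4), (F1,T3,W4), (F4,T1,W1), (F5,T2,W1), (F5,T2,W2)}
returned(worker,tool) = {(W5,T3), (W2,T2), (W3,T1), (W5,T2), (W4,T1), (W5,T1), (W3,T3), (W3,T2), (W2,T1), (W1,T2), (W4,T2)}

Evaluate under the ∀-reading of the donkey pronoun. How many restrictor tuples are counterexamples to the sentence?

"him" takes "a worker" as antecedent and "it" takes "a tool"; both are donkey pronouns co-varying with the restrictor.
Strong reading: for every (f,t,w) with issued(f,t,w), returned(w,t).
Restrictor triples: (F1,T1,W1)→returned(W1,T1) ✗  (F1,T1,W4)→returned(W4,T1) ✓  (F1,T3,W4)→returned(W4,T3) ✗  (F2,T1,W2)→returned(W2,T1) ✓  (F2,T1,W3)→returned(W3,T1) ✓  (F2,T2,W1)→returned(W1,T2) ✓  (F2,T2,W2)→returned(W2,T2) ✓  (F3,T1,W3)→returned(W3,T1) ✓  (F3,T2,W1)→returned(W1,T2) ✓  (F4,T1,W1)→returned(W1,T1) ✗  (F4,T3,W2)→returned(W2,T3) ✗  (F5,T1,W5)→returned(W5,T1) ✓  (F5,T2,W1)→returned(W1,T2) ✓  (F5,T2,W2)→returned(W2,T2) ✓  (F5,T2,W3)→returned(W3,T2) ✓  (F5,T2,W5)→returned(W5,T2) ✓
Counterexamples (restrictor triples failing the scope): 4.

4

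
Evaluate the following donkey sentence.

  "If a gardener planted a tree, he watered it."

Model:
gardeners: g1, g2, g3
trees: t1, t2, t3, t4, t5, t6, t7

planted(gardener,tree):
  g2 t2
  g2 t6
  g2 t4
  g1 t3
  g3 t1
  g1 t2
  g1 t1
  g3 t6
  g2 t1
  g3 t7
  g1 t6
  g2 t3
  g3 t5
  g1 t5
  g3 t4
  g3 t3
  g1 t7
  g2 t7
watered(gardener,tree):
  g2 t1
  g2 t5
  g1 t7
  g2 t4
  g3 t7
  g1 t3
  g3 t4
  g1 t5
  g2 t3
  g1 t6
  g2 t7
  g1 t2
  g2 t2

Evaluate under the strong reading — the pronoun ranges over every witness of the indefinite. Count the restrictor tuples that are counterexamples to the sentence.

"it" takes "a tree" as antecedent — a donkey pronoun bound across the clause boundary.
Strong reading: for every (g,t) with planted(g,t), watered(g,t).
Restrictor pairs: (g1,t1) ✗  (g1,t2) ✓  (g1,t3) ✓  (g1,t5) ✓  (g1,t6) ✓  (g1,t7) ✓  (g2,t1) ✓  (g2,t2) ✓  (g2,t3) ✓  (g2,t4) ✓  (g2,t6) ✗  (g2,t7) ✓  (g3,t1) ✗  (g3,t3) ✗  (g3,t4) ✓  (g3,t5) ✗  (g3,t6) ✗  (g3,t7) ✓
Counterexamples (restrictor pairs failing the scope): 6.

6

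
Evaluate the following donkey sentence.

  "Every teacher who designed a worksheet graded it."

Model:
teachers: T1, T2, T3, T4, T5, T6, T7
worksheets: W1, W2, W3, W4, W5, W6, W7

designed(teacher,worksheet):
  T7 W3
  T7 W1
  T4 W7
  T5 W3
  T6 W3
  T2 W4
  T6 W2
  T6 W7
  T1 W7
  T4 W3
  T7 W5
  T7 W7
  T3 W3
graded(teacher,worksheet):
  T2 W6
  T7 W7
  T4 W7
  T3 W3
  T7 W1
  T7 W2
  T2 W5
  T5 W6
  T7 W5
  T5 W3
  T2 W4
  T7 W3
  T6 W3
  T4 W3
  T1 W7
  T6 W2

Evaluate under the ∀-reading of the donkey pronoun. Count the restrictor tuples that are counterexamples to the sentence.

"it" takes "a worksheet" as antecedent — a donkey pronoun bound across the clause boundary.
Strong reading: for every (t,w) with designed(t,w), graded(t,w).
Restrictor pairs: (T1,W7) ✓  (T2,W4) ✓  (T3,W3) ✓  (T4,W3) ✓  (T4,W7) ✓  (T5,W3) ✓  (T6,W2) ✓  (T6,W3) ✓  (T6,W7) ✗  (T7,W1) ✓  (T7,W3) ✓  (T7,W5) ✓  (T7,W7) ✓
Counterexamples (restrictor pairs failing the scope): 1.

1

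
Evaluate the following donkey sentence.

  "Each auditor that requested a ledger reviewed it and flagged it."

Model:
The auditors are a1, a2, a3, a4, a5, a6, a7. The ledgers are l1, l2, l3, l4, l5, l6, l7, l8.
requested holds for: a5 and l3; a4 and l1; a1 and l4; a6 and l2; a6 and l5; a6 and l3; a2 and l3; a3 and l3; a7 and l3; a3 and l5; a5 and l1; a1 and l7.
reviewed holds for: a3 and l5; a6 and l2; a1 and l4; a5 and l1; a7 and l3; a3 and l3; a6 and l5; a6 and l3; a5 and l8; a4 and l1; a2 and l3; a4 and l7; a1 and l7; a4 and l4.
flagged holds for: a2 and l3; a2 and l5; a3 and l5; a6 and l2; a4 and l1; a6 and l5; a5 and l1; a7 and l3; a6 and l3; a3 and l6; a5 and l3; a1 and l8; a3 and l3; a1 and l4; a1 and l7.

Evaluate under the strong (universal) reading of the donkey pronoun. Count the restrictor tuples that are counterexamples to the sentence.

"it" takes "a ledger" as antecedent — a donkey pronoun bound across the clause boundary.
Strong reading: for every (a,l) with requested(a,l), reviewed(a,l) ∧ flagged(a,l).
Restrictor pairs: (a1,l4) ✓  (a1,l7) ✓  (a2,l3) ✓  (a3,l3) ✓  (a3,l5) ✓  (a4,l1) ✓  (a5,l1) ✓  (a5,l3) ✗  (a6,l2) ✓  (a6,l3) ✓  (a6,l5) ✓  (a7,l3) ✓
Counterexamples (restrictor pairs failing the scope): 1.

1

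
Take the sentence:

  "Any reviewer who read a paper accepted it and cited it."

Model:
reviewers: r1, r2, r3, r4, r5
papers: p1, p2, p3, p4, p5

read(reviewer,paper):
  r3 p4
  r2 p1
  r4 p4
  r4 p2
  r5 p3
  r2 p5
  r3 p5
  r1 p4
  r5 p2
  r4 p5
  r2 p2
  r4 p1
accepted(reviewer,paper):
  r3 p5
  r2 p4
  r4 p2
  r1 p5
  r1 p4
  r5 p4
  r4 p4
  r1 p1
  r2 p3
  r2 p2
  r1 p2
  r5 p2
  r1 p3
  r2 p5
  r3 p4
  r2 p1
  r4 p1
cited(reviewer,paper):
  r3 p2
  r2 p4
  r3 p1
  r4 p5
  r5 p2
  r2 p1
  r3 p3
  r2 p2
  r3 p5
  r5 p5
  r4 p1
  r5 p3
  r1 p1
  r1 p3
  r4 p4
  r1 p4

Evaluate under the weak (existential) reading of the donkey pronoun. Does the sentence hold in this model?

True

"it" takes "a paper" as antecedent — a donkey pronoun bound across the clause boundary.
Weak reading: every reviewer r with some read-paper has at least one read-paper p such that accepted(r,p) ∧ cited(r,p).
Per reviewer: r1:✓  r2:✓  r3:✓  r4:✓  r5:✓
Every reviewer in the restrictor has a witness.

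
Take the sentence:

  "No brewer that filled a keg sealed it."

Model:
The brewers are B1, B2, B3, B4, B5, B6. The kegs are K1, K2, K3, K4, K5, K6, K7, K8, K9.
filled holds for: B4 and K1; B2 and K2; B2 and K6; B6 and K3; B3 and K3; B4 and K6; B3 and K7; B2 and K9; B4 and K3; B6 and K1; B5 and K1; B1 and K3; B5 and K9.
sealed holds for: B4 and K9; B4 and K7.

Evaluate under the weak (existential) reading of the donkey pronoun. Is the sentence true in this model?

"it" takes "a keg" as antecedent — a donkey pronoun bound across the clause boundary.
Truth condition: for no (b,k) with filled(b,k) does sealed(b,k) hold.
Restrictor pairs — does the scope hold? (B1,K3):fails  (B2,K2):fails  (B2,K6):fails  (B2,K9):fails  (B3,K3):fails  (B3,K7):fails  (B4,K1):fails  (B4,K3):fails  (B4,K6):fails  (B5,K1):fails  (B5,K9):fails  (B6,K1):fails  (B6,K3):fails
Scope holds for no restrictor pair, so the sentence is true.

True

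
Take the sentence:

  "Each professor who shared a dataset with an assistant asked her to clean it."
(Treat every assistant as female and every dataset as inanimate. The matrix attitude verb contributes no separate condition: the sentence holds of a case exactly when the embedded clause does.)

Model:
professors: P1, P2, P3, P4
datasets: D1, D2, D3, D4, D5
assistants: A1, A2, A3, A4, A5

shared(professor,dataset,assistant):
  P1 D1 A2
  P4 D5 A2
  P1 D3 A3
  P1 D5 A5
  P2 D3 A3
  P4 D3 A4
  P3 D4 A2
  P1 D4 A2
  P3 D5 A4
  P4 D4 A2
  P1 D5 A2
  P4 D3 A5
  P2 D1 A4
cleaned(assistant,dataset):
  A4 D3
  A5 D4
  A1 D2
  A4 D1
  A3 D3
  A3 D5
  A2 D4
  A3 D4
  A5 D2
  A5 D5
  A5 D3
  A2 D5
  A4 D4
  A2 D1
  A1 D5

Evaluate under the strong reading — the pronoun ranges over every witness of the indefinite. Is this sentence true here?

False

"her" takes "an assistant" as antecedent and "it" takes "a dataset"; both are donkey pronouns co-varying with the restrictor.
Strong reading: for every (p,d,a) with shared(p,d,a), cleaned(a,d).
Restrictor triples: (P1,D1,A2)→cleaned(A2,D1) ✓  (P1,D3,A3)→cleaned(A3,D3) ✓  (P1,D4,A2)→cleaned(A2,D4) ✓  (P1,D5,A2)→cleaned(A2,D5) ✓  (P1,D5,A5)→cleaned(A5,D5) ✓  (P2,D1,A4)→cleaned(A4,D1) ✓  (P2,D3,A3)→cleaned(A3,D3) ✓  (P3,D4,A2)→cleaned(A2,D4) ✓  (P3,D5,A4)→cleaned(A4,D5) ✗  (P4,D3,A4)→cleaned(A4,D3) ✓  (P4,D3,A5)→cleaned(A5,D3) ✓  (P4,D4,A2)→cleaned(A2,D4) ✓  (P4,D5,A2)→cleaned(A2,D5) ✓
Counterexample: (P3,D5,A4) — cleaned(A4,D5) does not hold.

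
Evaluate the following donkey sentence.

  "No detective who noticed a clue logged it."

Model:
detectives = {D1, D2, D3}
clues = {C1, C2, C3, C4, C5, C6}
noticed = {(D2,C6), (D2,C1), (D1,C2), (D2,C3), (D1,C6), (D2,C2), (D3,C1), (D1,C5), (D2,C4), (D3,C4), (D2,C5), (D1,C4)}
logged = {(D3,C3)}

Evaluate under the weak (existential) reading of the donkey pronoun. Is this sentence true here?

"it" takes "a clue" as antecedent — a donkey pronoun bound across the clause boundary.
Truth condition: for no (d,c) with noticed(d,c) does logged(d,c) hold.
Restrictor pairs — does the scope hold? (D1,C2):fails  (D1,C4):fails  (D1,C5):fails  (D1,C6):fails  (D2,C1):fails  (D2,C2):fails  (D2,C3):fails  (D2,C4):fails  (D2,C5):fails  (D2,C6):fails  (D3,C1):fails  (D3,C4):fails
Scope holds for no restrictor pair, so the sentence is true.

True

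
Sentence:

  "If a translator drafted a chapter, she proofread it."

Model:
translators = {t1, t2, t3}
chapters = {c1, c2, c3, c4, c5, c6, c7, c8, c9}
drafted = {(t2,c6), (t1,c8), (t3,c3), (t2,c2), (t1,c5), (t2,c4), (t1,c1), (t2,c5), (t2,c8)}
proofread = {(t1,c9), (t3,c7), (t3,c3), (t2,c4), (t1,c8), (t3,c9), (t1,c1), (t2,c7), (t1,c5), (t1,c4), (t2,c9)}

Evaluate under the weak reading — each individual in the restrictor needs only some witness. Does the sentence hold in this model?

"it" takes "a chapter" as antecedent — a donkey pronoun bound across the clause boundary.
Weak reading: every translator t with some drafted-chapter has at least one drafted-chapter c such that proofread(t,c).
Per translator: t1:✓  t2:✓  t3:✓
Every translator in the restrictor has a witness.

True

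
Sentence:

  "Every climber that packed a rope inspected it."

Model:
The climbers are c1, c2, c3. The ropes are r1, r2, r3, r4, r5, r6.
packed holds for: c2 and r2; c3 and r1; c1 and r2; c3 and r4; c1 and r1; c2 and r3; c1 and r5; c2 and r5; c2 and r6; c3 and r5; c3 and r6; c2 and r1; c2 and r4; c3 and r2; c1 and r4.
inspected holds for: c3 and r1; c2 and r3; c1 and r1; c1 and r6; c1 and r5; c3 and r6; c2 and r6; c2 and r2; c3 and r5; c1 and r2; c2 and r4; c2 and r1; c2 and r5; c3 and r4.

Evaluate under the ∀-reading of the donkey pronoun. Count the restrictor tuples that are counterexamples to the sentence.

"it" takes "a rope" as antecedent — a donkey pronoun bound across the clause boundary.
Strong reading: for every (c,r) with packed(c,r), inspected(c,r).
Restrictor pairs: (c1,r1) ✓  (c1,r2) ✓  (c1,r4) ✗  (c1,r5) ✓  (c2,r1) ✓  (c2,r2) ✓  (c2,r3) ✓  (c2,r4) ✓  (c2,r5) ✓  (c2,r6) ✓  (c3,r1) ✓  (c3,r2) ✗  (c3,r4) ✓  (c3,r5) ✓  (c3,r6) ✓
Counterexamples (restrictor pairs failing the scope): 2.

2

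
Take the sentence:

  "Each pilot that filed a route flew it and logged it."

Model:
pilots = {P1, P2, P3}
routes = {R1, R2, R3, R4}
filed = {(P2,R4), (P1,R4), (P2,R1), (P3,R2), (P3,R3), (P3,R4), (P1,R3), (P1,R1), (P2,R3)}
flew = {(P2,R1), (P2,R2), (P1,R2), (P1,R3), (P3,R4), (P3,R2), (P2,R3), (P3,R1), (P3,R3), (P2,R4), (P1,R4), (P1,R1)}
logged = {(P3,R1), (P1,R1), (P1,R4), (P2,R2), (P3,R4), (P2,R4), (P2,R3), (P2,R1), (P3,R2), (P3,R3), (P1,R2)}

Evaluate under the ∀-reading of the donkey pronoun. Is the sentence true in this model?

"it" takes "a route" as antecedent — a donkey pronoun bound across the clause boundary.
Strong reading: for every (p,r) with filed(p,r), flew(p,r) ∧ logged(p,r).
Restrictor pairs: (P1,R1) ✓  (P1,R3) ✗  (P1,R4) ✓  (P2,R1) ✓  (P2,R3) ✓  (P2,R4) ✓  (P3,R2) ✓  (P3,R3) ✓  (P3,R4) ✓
Counterexample: (P1,R3) is in filed but fails the scope.

False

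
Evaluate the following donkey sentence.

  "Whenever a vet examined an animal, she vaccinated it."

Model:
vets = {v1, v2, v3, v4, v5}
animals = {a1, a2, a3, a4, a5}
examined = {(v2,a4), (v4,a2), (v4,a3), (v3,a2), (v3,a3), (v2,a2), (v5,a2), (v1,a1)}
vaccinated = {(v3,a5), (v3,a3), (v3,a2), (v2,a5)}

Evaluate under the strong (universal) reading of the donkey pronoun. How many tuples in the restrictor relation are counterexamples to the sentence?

6

"it" takes "an animal" as antecedent — a donkey pronoun bound across the clause boundary.
Strong reading: for every (v,a) with examined(v,a), vaccinated(v,a).
Restrictor pairs: (v1,a1) ✗  (v2,a2) ✗  (v2,a4) ✗  (v3,a2) ✓  (v3,a3) ✓  (v4,a2) ✗  (v4,a3) ✗  (v5,a2) ✗
Counterexamples (restrictor pairs failing the scope): 6.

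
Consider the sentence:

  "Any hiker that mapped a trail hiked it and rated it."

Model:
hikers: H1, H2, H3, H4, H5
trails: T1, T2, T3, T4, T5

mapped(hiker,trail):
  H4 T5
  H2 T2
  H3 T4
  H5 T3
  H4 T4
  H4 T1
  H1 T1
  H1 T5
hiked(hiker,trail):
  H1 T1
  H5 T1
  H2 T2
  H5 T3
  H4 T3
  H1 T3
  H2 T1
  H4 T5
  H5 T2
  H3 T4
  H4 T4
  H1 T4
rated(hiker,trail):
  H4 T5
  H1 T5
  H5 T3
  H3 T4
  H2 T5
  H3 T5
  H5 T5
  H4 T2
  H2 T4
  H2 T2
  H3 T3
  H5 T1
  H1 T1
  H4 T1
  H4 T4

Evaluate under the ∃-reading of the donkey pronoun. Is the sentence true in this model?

True

"it" takes "a trail" as antecedent — a donkey pronoun bound across the clause boundary.
Weak reading: every hiker h with some mapped-trail has at least one mapped-trail t such that hiked(h,t) ∧ rated(h,t).
Per hiker: H1:✓  H2:✓  H3:✓  H4:✓  H5:✓
Every hiker in the restrictor has a witness.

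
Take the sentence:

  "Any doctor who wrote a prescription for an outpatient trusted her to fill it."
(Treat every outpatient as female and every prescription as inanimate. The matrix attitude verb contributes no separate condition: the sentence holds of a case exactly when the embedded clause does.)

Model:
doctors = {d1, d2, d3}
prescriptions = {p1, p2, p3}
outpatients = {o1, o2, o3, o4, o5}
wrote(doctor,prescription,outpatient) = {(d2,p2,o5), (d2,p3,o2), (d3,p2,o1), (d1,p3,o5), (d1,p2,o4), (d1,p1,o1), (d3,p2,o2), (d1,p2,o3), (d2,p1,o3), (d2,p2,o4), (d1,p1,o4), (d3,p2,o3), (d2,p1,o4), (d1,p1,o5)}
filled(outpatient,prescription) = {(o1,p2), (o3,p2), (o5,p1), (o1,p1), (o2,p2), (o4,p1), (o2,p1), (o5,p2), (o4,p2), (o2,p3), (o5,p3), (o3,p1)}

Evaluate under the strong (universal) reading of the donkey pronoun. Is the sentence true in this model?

"her" takes "an outpatient" as antecedent and "it" takes "a prescription"; both are donkey pronouns co-varying with the restrictor.
Strong reading: for every (d,p,o) with wrote(d,p,o), filled(o,p).
Restrictor triples: (d1,p1,o1)→filled(o1,p1) ✓  (d1,p1,o4)→filled(o4,p1) ✓  (d1,p1,o5)→filled(o5,p1) ✓  (d1,p2,o3)→filled(o3,p2) ✓  (d1,p2,o4)→filled(o4,p2) ✓  (d1,p3,o5)→filled(o5,p3) ✓  (d2,p1,o3)→filled(o3,p1) ✓  (d2,p1,o4)→filled(o4,p1) ✓  (d2,p2,o4)→filled(o4,p2) ✓  (d2,p2,o5)→filled(o5,p2) ✓  (d2,p3,o2)→filled(o2,p3) ✓  (d3,p2,o1)→filled(o1,p2) ✓  (d3,p2,o2)→filled(o2,p2) ✓  (d3,p2,o3)→filled(o3,p2) ✓
Every restrictor triple satisfies the scope.

True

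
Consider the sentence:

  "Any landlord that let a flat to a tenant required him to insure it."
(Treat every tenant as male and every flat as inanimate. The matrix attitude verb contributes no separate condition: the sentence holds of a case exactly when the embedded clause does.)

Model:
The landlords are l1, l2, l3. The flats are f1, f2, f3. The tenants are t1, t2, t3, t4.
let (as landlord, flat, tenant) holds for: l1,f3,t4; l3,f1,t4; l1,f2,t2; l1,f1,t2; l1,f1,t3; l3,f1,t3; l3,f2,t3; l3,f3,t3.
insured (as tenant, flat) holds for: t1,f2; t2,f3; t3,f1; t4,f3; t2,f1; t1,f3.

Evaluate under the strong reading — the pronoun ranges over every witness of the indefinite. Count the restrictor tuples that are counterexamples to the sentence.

4

"him" takes "a tenant" as antecedent and "it" takes "a flat"; both are donkey pronouns co-varying with the restrictor.
Strong reading: for every (l,f,t) with let(l,f,t), insured(t,f).
Restrictor triples: (l1,f1,t2)→insured(t2,f1) ✓  (l1,f1,t3)→insured(t3,f1) ✓  (l1,f2,t2)→insured(t2,f2) ✗  (l1,f3,t4)→insured(t4,f3) ✓  (l3,f1,t3)→insured(t3,f1) ✓  (l3,f1,t4)→insured(t4,f1) ✗  (l3,f2,t3)→insured(t3,f2) ✗  (l3,f3,t3)→insured(t3,f3) ✗
Counterexamples (restrictor triples failing the scope): 4.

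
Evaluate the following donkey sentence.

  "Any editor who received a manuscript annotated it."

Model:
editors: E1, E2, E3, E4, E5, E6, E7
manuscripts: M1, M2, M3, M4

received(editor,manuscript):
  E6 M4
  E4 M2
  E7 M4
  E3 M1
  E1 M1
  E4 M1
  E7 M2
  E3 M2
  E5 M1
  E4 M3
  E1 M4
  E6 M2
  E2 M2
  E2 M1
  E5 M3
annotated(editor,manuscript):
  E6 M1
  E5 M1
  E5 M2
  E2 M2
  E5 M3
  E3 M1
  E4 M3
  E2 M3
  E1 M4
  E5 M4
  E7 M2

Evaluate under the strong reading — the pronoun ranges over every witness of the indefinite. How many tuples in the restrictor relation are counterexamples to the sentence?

8

"it" takes "a manuscript" as antecedent — a donkey pronoun bound across the clause boundary.
Strong reading: for every (e,m) with received(e,m), annotated(e,m).
Restrictor pairs: (E1,M1) ✗  (E1,M4) ✓  (E2,M1) ✗  (E2,M2) ✓  (E3,M1) ✓  (E3,M2) ✗  (E4,M1) ✗  (E4,M2) ✗  (E4,M3) ✓  (E5,M1) ✓  (E5,M3) ✓  (E6,M2) ✗  (E6,M4) ✗  (E7,M2) ✓  (E7,M4) ✗
Counterexamples (restrictor pairs failing the scope): 8.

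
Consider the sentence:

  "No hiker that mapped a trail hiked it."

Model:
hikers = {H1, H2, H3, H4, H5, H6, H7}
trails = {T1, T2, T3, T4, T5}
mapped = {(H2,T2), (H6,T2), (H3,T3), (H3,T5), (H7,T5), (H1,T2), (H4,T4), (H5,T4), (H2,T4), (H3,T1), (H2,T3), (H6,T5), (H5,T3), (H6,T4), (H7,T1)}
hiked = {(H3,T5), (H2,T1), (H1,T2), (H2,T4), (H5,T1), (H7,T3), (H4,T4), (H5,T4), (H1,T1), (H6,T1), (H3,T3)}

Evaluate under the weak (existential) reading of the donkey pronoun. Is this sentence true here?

"it" takes "a trail" as antecedent — a donkey pronoun bound across the clause boundary.
Truth condition: for no (h,t) with mapped(h,t) does hiked(h,t) hold.
Restrictor pairs — does the scope hold? (H1,T2):holds  (H2,T2):fails  (H2,T3):fails  (H2,T4):holds  (H3,T1):fails  (H3,T3):holds  (H3,T5):holds  (H4,T4):holds  (H5,T3):fails  (H5,T4):holds  (H6,T2):fails  (H6,T4):fails  (H6,T5):fails  (H7,T1):fails  (H7,T5):fails
Scope holds for 6 pair(s), so the sentence is false.

False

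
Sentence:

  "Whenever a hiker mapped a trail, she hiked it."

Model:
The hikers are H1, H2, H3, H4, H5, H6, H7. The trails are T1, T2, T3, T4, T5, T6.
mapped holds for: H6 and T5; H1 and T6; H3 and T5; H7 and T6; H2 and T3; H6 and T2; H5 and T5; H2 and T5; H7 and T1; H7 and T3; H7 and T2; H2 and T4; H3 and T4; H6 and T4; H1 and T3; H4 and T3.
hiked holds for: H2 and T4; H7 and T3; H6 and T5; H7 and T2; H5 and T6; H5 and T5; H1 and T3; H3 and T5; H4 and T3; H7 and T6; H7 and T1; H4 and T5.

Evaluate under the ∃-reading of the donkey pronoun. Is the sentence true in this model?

True

"it" takes "a trail" as antecedent — a donkey pronoun bound across the clause boundary.
Weak reading: every hiker h with some mapped-trail has at least one mapped-trail t such that hiked(h,t).
Per hiker: H1:✓  H2:✓  H3:✓  H4:✓  H5:✓  H6:✓  H7:✓
Every hiker in the restrictor has a witness.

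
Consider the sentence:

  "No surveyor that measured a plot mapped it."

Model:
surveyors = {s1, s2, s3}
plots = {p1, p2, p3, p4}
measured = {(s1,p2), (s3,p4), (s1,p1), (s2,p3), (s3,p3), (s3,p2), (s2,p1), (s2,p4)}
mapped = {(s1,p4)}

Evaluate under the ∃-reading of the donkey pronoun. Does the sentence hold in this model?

True

"it" takes "a plot" as antecedent — a donkey pronoun bound across the clause boundary.
Truth condition: for no (s,p) with measured(s,p) does mapped(s,p) hold.
Restrictor pairs — does the scope hold? (s1,p1):fails  (s1,p2):fails  (s2,p1):fails  (s2,p3):fails  (s2,p4):fails  (s3,p2):fails  (s3,p3):fails  (s3,p4):fails
Scope holds for no restrictor pair, so the sentence is true.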